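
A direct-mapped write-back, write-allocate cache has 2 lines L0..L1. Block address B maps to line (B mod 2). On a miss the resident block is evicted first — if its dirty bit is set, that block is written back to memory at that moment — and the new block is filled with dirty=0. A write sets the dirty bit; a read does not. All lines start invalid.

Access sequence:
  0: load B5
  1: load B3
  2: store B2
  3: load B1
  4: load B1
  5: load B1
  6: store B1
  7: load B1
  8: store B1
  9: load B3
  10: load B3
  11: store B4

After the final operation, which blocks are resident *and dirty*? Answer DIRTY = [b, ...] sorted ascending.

  0 | R B5 → L1 miss [-]
  1 | R B3 → L1 miss [-]
  2 | W B2 → L0 miss [D]
  3 | R B1 → L1 miss [-]
  4 | R B1 → L1 hit [-]
  5 | R B1 → L1 hit [-]
  6 | W B1 → L1 hit [D]
  7 | R B1 → L1 hit [D]
  8 | W B1 → L1 hit [D]
  9 | R B3 → L1 miss wb→B1 [-]
  10 | R B3 → L1 hit [-]
  11 | W B4 → L0 miss wb→B2 [D]

DIRTY = [4]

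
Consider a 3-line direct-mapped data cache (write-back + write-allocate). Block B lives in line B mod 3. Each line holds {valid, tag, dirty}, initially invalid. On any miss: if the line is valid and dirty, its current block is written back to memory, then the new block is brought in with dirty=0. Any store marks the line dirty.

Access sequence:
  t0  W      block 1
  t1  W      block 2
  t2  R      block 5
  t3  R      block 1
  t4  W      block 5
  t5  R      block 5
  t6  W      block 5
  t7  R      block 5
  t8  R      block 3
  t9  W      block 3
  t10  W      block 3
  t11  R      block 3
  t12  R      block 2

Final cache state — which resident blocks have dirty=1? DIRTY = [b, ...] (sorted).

0: W B1 -> L1 miss  d=D]
1: W B2 -> L2 miss  d=D]
2: R B5 -> L2 miss wb->B2  d=-]
3: R B1 -> L1 hit  d=D]
4: W B5 -> L2 hit  d=D]
5: R B5 -> L2 hit  d=D]
6: W B5 -> L2 hit  d=D]
7: R B5 -> L2 hit  d=D]
8: R B3 -> L0 miss  d=-]
9: W B3 -> L0 hit  d=D]
10: W B3 -> L0 hit  d=D]
11: R B3 -> L0 hit  d=D]
12: R B2 -> L2 miss wb->B5  d=-]

DIRTY = [1, 3]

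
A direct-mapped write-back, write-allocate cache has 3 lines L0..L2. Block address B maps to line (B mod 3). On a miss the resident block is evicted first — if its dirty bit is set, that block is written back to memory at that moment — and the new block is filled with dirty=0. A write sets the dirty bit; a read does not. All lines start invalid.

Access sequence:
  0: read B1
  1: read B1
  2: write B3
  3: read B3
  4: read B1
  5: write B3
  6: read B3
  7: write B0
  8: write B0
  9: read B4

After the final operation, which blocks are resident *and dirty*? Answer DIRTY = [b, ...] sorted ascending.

0: R B1 -> L1 miss  d=-]
1: R B1 -> L1 hit  d=-]
2: W B3 -> L0 miss  d=D]
3: R B3 -> L0 hit  d=D]
4: R B1 -> L1 hit  d=-]
5: W B3 -> L0 hit  d=D]
6: R B3 -> L0 hit  d=D]
7: W B0 -> L0 miss wb->B3  d=D]
8: W B0 -> L0 hit  d=D]
9: R B4 -> L1 miss  d=-]

DIRTY = [0]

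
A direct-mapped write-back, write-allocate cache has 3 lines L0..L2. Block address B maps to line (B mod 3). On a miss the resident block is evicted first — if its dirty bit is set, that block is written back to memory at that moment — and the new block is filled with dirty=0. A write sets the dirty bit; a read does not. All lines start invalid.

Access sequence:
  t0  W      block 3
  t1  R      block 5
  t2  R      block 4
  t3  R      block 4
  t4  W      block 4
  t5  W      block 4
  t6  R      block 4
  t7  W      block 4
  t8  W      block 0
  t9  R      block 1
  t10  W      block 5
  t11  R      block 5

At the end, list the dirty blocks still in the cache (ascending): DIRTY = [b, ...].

  0 | W B3 → L0 miss [D]
  1 | R B5 → L2 miss [-]
  2 | R B4 → L1 miss [-]
  3 | R B4 → L1 hit [-]
  4 | W B4 → L1 hit [D]
  5 | W B4 → L1 hit [D]
  6 | R B4 → L1 hit [D]
  7 | W B4 → L1 hit [D]
  8 | W B0 → L0 miss wb→B3 [D]
  9 | R B1 → L1 miss wb→B4 [-]
  10 | W B5 → L2 hit [D]
  11 | R B5 → L2 hit [D]

DIRTY = [0, 5]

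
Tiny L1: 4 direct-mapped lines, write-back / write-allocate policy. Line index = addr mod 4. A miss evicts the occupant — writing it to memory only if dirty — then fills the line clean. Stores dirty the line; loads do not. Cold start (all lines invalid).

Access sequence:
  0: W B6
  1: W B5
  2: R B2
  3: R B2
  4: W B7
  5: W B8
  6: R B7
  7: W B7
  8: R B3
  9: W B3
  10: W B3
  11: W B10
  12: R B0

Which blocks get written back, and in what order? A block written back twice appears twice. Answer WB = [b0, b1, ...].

WB = [6, 7, 8]

  0 | W B6 → L2 miss [D]
  1 | W B5 → L1 miss [D]
  2 | R B2 → L2 miss wb→B6 [-]
  3 | R B2 → L2 hit [-]
  4 | W B7 → L3 miss [D]
  5 | W B8 → L0 miss [D]
  6 | R B7 → L3 hit [D]
  7 | W B7 → L3 hit [D]
  8 | R B3 → L3 miss wb→B7 [-]
  9 | W B3 → L3 hit [D]
  10 | W B3 → L3 hit [D]
  11 | W B10 → L2 miss [D]
  12 | R B0 → L0 miss wb→B8 [-]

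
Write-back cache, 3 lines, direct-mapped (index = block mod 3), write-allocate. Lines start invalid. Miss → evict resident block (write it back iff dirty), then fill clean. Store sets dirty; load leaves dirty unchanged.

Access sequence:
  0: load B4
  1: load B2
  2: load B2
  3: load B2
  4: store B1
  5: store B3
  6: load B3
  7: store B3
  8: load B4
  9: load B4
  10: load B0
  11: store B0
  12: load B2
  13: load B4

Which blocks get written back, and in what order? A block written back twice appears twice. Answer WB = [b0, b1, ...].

0: R B4 → L1 miss [-]
1: R B2 → L2 miss [-]
2: R B2 → L2 hit [-]
3: R B2 → L2 hit [-]
4: W B1 → L1 miss [D]
5: W B3 → L0 miss [D]
6: R B3 → L0 hit [D]
7: W B3 → L0 hit [D]
8: R B4 → L1 miss wb→B1 [-]
9: R B4 → L1 hit [-]
10: R B0 → L0 miss wb→B3 [-]
11: W B0 → L0 hit [D]
12: R B2 → L2 hit [-]
13: R B4 → L1 hit [-]

WB = [1, 3]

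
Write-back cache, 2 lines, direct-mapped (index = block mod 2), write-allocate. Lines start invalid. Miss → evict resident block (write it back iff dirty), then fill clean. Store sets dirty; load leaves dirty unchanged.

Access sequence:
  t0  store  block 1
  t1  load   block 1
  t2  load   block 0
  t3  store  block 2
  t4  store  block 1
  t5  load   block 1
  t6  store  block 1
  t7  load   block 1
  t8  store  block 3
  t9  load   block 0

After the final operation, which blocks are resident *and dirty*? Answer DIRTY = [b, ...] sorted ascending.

0: W B1 → L1 miss [D]
1: R B1 → L1 hit [D]
2: R B0 → L0 miss [-]
3: W B2 → L0 miss [D]
4: W B1 → L1 hit [D]
5: R B1 → L1 hit [D]
6: W B1 → L1 hit [D]
7: R B1 → L1 hit [D]
8: W B3 → L1 miss wb→B1 [D]
9: R B0 → L0 miss wb→B2 [-]

DIRTY = [3]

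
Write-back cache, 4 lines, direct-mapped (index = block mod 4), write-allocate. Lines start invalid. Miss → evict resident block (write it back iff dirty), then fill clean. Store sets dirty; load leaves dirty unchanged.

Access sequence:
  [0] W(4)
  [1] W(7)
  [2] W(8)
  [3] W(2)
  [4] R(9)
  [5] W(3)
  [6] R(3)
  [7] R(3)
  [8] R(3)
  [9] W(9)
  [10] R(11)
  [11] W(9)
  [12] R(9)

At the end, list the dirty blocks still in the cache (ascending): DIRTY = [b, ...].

0: W B4 → L0 miss [D]
1: W B7 → L3 miss [D]
2: W B8 → L0 miss wb→B4 [D]
3: W B2 → L2 miss [D]
4: R B9 → L1 miss [-]
5: W B3 → L3 miss wb→B7 [D]
6: R B3 → L3 hit [D]
7: R B3 → L3 hit [D]
8: R B3 → L3 hit [D]
9: W B9 → L1 hit [D]
10: R B11 → L3 miss wb→B3 [-]
11: W B9 → L1 hit [D]
12: R B9 → L1 hit [D]

DIRTY = [2, 8, 9]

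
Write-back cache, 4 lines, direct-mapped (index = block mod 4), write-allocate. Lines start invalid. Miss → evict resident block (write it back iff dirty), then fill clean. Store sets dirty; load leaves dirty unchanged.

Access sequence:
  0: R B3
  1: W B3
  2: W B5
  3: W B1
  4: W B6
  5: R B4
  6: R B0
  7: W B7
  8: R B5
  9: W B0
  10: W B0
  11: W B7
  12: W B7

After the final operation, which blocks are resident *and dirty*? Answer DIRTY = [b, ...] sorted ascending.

0: R B3 -> L3 miss  d=-]
1: W B3 -> L3 hit  d=D]
2: W B5 -> L1 miss  d=D]
3: W B1 -> L1 miss wb->B5  d=D]
4: W B6 -> L2 miss  d=D]
5: R B4 -> L0 miss  d=-]
6: R B0 -> L0 miss  d=-]
7: W B7 -> L3 miss wb->B3  d=D]
8: R B5 -> L1 miss wb->B1  d=-]
9: W B0 -> L0 hit  d=D]
10: W B0 -> L0 hit  d=D]
11: W B7 -> L3 hit  d=D]
12: W B7 -> L3 hit  d=D]

DIRTY = [0, 6, 7]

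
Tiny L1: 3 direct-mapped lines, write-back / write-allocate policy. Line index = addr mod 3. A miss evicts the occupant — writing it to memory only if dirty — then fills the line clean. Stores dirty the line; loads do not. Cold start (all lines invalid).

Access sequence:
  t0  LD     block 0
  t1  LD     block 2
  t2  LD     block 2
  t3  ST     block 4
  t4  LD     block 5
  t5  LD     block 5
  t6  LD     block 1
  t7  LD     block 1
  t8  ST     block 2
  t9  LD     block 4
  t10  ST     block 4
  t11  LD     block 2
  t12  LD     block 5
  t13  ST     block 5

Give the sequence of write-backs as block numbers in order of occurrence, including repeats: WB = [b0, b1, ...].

0: R B0 -> L0 miss  d=-]
1: R B2 -> L2 miss  d=-]
2: R B2 -> L2 hit  d=-]
3: W B4 -> L1 miss  d=D]
4: R B5 -> L2 miss  d=-]
5: R B5 -> L2 hit  d=-]
6: R B1 -> L1 miss wb->B4  d=-]
7: R B1 -> L1 hit  d=-]
8: W B2 -> L2 miss  d=D]
9: R B4 -> L1 miss  d=-]
10: W B4 -> L1 hit  d=D]
11: R B2 -> L2 hit  d=D]
12: R B5 -> L2 miss wb->B2  d=-]
13: W B5 -> L2 hit  d=D]

WB = [4, 2]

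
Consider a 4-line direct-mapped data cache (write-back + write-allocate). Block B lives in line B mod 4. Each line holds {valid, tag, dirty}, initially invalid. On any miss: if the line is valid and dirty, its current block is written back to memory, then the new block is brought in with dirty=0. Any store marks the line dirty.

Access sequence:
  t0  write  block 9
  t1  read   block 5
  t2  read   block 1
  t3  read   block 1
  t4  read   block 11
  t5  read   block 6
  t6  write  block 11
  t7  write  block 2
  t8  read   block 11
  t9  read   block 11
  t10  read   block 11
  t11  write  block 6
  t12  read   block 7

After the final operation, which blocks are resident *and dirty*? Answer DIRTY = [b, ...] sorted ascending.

DIRTY = [6]

0: W B9 -> L1 miss  d=D]
1: R B5 -> L1 miss wb->B9  d=-]
2: R B1 -> L1 miss  d=-]
3: R B1 -> L1 hit  d=-]
4: R B11 -> L3 miss  d=-]
5: R B6 -> L2 miss  d=-]
6: W B11 -> L3 hit  d=D]
7: W B2 -> L2 miss  d=D]
8: R B11 -> L3 hit  d=D]
9: R B11 -> L3 hit  d=D]
10: R B11 -> L3 hit  d=D]
11: W B6 -> L2 miss wb->B2  d=D]
12: R B7 -> L3 miss wb->B11  d=-]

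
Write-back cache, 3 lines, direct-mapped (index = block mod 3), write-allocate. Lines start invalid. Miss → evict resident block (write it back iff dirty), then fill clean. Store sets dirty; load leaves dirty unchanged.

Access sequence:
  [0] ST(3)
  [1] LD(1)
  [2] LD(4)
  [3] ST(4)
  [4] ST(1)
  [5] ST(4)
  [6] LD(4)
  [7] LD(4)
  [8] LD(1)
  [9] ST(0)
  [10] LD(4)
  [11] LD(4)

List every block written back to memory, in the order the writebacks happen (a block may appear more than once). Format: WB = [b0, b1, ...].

WB = [4, 1, 4, 3]

0: W B3 -> L0 miss  d=D]
1: R B1 -> L1 miss  d=-]
2: R B4 -> L1 miss  d=-]
3: W B4 -> L1 hit  d=D]
4: W B1 -> L1 miss wb->B4  d=D]
5: W B4 -> L1 miss wb->B1  d=D]
6: R B4 -> L1 hit  d=D]
7: R B4 -> L1 hit  d=D]
8: R B1 -> L1 miss wb->B4  d=-]
9: W B0 -> L0 miss wb->B3  d=D]
10: R B4 -> L1 miss  d=-]
11: R B4 -> L1 hit  d=-]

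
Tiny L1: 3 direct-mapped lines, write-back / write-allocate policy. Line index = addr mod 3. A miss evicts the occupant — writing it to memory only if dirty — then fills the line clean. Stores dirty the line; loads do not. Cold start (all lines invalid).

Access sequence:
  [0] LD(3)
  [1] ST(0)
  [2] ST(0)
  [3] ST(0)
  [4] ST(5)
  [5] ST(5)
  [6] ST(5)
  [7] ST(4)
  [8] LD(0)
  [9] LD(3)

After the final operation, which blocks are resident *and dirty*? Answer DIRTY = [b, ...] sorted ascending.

0: R B3 → L0 miss [-]
1: W B0 → L0 miss [D]
2: W B0 → L0 hit [D]
3: W B0 → L0 hit [D]
4: W B5 → L2 miss [D]
5: W B5 → L2 hit [D]
6: W B5 → L2 hit [D]
7: W B4 → L1 miss [D]
8: R B0 → L0 hit [D]
9: R B3 → L0 miss wb→B0 [-]

DIRTY = [4, 5]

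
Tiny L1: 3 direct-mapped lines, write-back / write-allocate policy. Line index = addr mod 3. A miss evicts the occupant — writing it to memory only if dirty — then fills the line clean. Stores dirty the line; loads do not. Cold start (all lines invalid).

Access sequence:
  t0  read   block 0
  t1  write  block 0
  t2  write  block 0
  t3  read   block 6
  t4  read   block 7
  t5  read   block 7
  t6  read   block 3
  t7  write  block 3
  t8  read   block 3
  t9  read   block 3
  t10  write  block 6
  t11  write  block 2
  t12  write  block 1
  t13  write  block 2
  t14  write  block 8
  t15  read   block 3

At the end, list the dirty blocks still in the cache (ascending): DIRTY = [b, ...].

0: R B0 -> L0 miss  d=-]
1: W B0 -> L0 hit  d=D]
2: W B0 -> L0 hit  d=D]
3: R B6 -> L0 miss wb->B0  d=-]
4: R B7 -> L1 miss  d=-]
5: R B7 -> L1 hit  d=-]
6: R B3 -> L0 miss  d=-]
7: W B3 -> L0 hit  d=D]
8: R B3 -> L0 hit  d=D]
9: R B3 -> L0 hit  d=D]
10: W B6 -> L0 miss wb->B3  d=D]
11: W B2 -> L2 miss  d=D]
12: W B1 -> L1 miss  d=D]
13: W B2 -> L2 hit  d=D]
14: W B8 -> L2 miss wb->B2  d=D]
15: R B3 -> L0 miss wb->B6  d=-]

DIRTY = [1, 8]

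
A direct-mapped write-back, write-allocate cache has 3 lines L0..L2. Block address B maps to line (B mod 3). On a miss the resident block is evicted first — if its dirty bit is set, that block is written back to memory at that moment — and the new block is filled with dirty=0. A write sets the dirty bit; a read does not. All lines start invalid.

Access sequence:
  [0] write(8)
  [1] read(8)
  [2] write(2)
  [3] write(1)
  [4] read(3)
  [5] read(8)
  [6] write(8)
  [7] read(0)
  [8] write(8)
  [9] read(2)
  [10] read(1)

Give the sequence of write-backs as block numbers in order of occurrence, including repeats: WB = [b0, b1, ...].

0: W B8 → L2 miss [D]
1: R B8 → L2 hit [D]
2: W B2 → L2 miss wb→B8 [D]
3: W B1 → L1 miss [D]
4: R B3 → L0 miss [-]
5: R B8 → L2 miss wb→B2 [-]
6: W B8 → L2 hit [D]
7: R B0 → L0 miss [-]
8: W B8 → L2 hit [D]
9: R B2 → L2 miss wb→B8 [-]
10: R B1 → L1 hit [D]

WB = [8, 2, 8]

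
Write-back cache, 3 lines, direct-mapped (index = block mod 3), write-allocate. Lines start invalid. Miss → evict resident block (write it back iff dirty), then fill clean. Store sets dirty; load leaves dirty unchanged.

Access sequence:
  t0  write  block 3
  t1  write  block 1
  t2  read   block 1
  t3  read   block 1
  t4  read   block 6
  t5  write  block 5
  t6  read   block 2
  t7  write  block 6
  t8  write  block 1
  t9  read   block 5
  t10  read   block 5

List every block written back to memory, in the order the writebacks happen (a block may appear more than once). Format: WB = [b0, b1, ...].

WB = [3, 5]

  0 | W B3 → L0 miss [D]
  1 | W B1 → L1 miss [D]
  2 | R B1 → L1 hit [D]
  3 | R B1 → L1 hit [D]
  4 | R B6 → L0 miss wb→B3 [-]
  5 | W B5 → L2 miss [D]
  6 | R B2 → L2 miss wb→B5 [-]
  7 | W B6 → L0 hit [D]
  8 | W B1 → L1 hit [D]
  9 | R B5 → L2 miss [-]
  10 | R B5 → L2 hit [-]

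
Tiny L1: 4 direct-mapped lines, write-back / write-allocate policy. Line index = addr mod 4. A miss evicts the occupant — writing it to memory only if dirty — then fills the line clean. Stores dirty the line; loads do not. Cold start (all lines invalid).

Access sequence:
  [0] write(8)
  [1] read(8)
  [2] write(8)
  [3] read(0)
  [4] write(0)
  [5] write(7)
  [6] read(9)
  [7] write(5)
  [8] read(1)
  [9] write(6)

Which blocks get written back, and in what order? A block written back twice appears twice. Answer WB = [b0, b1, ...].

0: W B8 -> L0 miss  d=D]
1: R B8 -> L0 hit  d=D]
2: W B8 -> L0 hit  d=D]
3: R B0 -> L0 miss wb->B8  d=-]
4: W B0 -> L0 hit  d=D]
5: W B7 -> L3 miss  d=D]
6: R B9 -> L1 miss  d=-]
7: W B5 -> L1 miss  d=D]
8: R B1 -> L1 miss wb->B5  d=-]
9: W B6 -> L2 miss  d=D]

WB = [8, 5]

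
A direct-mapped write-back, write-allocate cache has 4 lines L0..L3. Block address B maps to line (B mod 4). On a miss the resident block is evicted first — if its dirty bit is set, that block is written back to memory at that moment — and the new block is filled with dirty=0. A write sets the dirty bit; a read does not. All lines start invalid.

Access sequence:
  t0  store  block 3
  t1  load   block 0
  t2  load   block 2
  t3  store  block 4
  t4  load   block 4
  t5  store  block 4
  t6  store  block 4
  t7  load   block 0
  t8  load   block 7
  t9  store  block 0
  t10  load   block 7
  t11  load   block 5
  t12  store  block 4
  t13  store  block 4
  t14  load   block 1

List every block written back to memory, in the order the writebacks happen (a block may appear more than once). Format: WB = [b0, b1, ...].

WB = [4, 3, 0]

0: W B3 -> L3 miss  d=D]
1: R B0 -> L0 miss  d=-]
2: R B2 -> L2 miss  d=-]
3: W B4 -> L0 miss  d=D]
4: R B4 -> L0 hit  d=D]
5: W B4 -> L0 hit  d=D]
6: W B4 -> L0 hit  d=D]
7: R B0 -> L0 miss wb->B4  d=-]
8: R B7 -> L3 miss wb->B3  d=-]
9: W B0 -> L0 hit  d=D]
10: R B7 -> L3 hit  d=-]
11: R B5 -> L1 miss  d=-]
12: W B4 -> L0 miss wb->B0  d=D]
13: W B4 -> L0 hit  d=D]
14: R B1 -> L1 miss  d=-]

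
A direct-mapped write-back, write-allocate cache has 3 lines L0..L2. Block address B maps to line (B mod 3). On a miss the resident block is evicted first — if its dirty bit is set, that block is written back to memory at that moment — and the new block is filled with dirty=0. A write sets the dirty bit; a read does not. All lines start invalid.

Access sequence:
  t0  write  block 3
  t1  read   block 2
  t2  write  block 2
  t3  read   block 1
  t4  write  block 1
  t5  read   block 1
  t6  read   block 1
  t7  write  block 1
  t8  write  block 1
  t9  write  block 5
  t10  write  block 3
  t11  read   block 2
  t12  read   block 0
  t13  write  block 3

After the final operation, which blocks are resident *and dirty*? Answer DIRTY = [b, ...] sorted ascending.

DIRTY = [1, 3]

  0 | W B3 → L0 miss [D]
  1 | R B2 → L2 miss [-]
  2 | W B2 → L2 hit [D]
  3 | R B1 → L1 miss [-]
  4 | W B1 → L1 hit [D]
  5 | R B1 → L1 hit [D]
  6 | R B1 → L1 hit [D]
  7 | W B1 → L1 hit [D]
  8 | W B1 → L1 hit [D]
  9 | W B5 → L2 miss wb→B2 [D]
  10 | W B3 → L0 hit [D]
  11 | R B2 → L2 miss wb→B5 [-]
  12 | R B0 → L0 miss wb→B3 [-]
  13 | W B3 → L0 miss [D]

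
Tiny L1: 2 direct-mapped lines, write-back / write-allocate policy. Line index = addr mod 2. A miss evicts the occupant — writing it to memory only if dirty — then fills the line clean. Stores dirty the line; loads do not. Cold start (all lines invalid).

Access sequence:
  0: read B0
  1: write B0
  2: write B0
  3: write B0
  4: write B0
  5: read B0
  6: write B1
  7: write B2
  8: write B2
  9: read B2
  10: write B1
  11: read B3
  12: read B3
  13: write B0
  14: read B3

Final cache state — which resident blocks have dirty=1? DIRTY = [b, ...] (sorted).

DIRTY = [0]

  0 | R B0 → L0 miss [-]
  1 | W B0 → L0 hit [D]
  2 | W B0 → L0 hit [D]
  3 | W B0 → L0 hit [D]
  4 | W B0 → L0 hit [D]
  5 | R B0 → L0 hit [D]
  6 | W B1 → L1 miss [D]
  7 | W B2 → L0 miss wb→B0 [D]
  8 | W B2 → L0 hit [D]
  9 | R B2 → L0 hit [D]
  10 | W B1 → L1 hit [D]
  11 | R B3 → L1 miss wb→B1 [-]
  12 | R B3 → L1 hit [-]
  13 | W B0 → L0 miss wb→B2 [D]
  14 | R B3 → L1 hit [-]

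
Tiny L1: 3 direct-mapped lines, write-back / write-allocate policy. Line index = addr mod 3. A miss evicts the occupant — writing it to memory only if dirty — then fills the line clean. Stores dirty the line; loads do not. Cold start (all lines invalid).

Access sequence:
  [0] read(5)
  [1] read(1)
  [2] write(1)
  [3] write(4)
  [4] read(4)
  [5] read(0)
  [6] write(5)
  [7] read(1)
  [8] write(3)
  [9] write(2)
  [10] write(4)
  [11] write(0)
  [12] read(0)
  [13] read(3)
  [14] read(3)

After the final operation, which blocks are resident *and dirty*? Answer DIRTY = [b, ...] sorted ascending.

DIRTY = [2, 4]

  0 | R B5 → L2 miss [-]
  1 | R B1 → L1 miss [-]
  2 | W B1 → L1 hit [D]
  3 | W B4 → L1 miss wb→B1 [D]
  4 | R B4 → L1 hit [D]
  5 | R B0 → L0 miss [-]
  6 | W B5 → L2 hit [D]
  7 | R B1 → L1 miss wb→B4 [-]
  8 | W B3 → L0 miss [D]
  9 | W B2 → L2 miss wb→B5 [D]
  10 | W B4 → L1 miss [D]
  11 | W B0 → L0 miss wb→B3 [D]
  12 | R B0 → L0 hit [D]
  13 | R B3 → L0 miss wb→B0 [-]
  14 | R B3 → L0 hit [-]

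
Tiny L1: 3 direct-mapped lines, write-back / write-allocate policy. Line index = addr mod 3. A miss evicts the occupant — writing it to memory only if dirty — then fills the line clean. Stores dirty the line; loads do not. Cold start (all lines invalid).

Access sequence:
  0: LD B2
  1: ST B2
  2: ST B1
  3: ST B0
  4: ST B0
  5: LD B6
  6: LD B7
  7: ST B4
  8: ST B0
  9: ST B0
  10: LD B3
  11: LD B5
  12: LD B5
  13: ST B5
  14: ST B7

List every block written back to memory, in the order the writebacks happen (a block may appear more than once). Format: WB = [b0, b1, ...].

0: R B2 → L2 miss [-]
1: W B2 → L2 hit [D]
2: W B1 → L1 miss [D]
3: W B0 → L0 miss [D]
4: W B0 → L0 hit [D]
5: R B6 → L0 miss wb→B0 [-]
6: R B7 → L1 miss wb→B1 [-]
7: W B4 → L1 miss [D]
8: W B0 → L0 miss [D]
9: W B0 → L0 hit [D]
10: R B3 → L0 miss wb→B0 [-]
11: R B5 → L2 miss wb→B2 [-]
12: R B5 → L2 hit [-]
13: W B5 → L2 hit [D]
14: W B7 → L1 miss wb→B4 [D]

WB = [0, 1, 0, 2, 4]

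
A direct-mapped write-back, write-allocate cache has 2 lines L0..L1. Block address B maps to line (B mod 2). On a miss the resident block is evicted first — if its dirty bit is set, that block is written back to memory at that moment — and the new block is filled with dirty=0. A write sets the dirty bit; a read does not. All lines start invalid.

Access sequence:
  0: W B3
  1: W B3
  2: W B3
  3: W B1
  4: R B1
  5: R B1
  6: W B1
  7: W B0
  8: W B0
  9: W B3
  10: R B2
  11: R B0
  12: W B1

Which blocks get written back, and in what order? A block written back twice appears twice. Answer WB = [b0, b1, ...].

WB = [3, 1, 0, 3]

0: W B3 -> L1 miss  d=D]
1: W B3 -> L1 hit  d=D]
2: W B3 -> L1 hit  d=D]
3: W B1 -> L1 miss wb->B3  d=D]
4: R B1 -> L1 hit  d=D]
5: R B1 -> L1 hit  d=D]
6: W B1 -> L1 hit  d=D]
7: W B0 -> L0 miss  d=D]
8: W B0 -> L0 hit  d=D]
9: W B3 -> L1 miss wb->B1  d=D]
10: R B2 -> L0 miss wb->B0  d=-]
11: R B0 -> L0 miss  d=-]
12: W B1 -> L1 miss wb->B3  d=D]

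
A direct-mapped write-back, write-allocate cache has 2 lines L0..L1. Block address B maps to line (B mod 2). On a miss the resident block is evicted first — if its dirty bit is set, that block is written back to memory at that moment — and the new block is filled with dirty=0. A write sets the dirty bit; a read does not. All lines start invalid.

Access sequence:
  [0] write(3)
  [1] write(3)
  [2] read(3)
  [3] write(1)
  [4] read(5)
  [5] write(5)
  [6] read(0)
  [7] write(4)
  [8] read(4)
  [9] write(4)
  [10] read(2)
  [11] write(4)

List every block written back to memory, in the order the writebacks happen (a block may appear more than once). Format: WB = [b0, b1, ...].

0: W B3 -> L1 miss  d=D]
1: W B3 -> L1 hit  d=D]
2: R B3 -> L1 hit  d=D]
3: W B1 -> L1 miss wb->B3  d=D]
4: R B5 -> L1 miss wb->B1  d=-]
5: W B5 -> L1 hit  d=D]
6: R B0 -> L0 miss  d=-]
7: W B4 -> L0 miss  d=D]
8: R B4 -> L0 hit  d=D]
9: W B4 -> L0 hit  d=D]
10: R B2 -> L0 miss wb->B4  d=-]
11: W B4 -> L0 miss  d=D]

WB = [3, 1, 4]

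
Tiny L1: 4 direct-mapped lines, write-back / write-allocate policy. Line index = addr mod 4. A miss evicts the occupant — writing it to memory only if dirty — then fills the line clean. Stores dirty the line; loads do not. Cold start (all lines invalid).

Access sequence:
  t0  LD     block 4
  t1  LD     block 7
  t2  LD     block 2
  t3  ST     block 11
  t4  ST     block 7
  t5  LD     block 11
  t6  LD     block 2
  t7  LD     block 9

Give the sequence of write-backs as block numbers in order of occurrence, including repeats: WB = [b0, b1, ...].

WB = [11, 7]

  0 | R B4 → L0 miss [-]
  1 | R B7 → L3 miss [-]
  2 | R B2 → L2 miss [-]
  3 | W B11 → L3 miss [D]
  4 | W B7 → L3 miss wb→B11 [D]
  5 | R B11 → L3 miss wb→B7 [-]
  6 | R B2 → L2 hit [-]
  7 | R B9 → L1 miss [-]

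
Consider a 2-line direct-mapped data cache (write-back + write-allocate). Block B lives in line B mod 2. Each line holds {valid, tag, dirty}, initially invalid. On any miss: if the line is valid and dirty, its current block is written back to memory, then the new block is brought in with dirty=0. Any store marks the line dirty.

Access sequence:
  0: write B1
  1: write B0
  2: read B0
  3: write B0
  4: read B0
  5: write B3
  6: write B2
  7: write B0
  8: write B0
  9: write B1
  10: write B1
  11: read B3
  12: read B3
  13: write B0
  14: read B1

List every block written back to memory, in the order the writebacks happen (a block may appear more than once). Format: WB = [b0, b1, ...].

  0 | W B1 → L1 miss [D]
  1 | W B0 → L0 miss [D]
  2 | R B0 → L0 hit [D]
  3 | W B0 → L0 hit [D]
  4 | R B0 → L0 hit [D]
  5 | W B3 → L1 miss wb→B1 [D]
  6 | W B2 → L0 miss wb→B0 [D]
  7 | W B0 → L0 miss wb→B2 [D]
  8 | W B0 → L0 hit [D]
  9 | W B1 → L1 miss wb→B3 [D]
  10 | W B1 → L1 hit [D]
  11 | R B3 → L1 miss wb→B1 [-]
  12 | R B3 → L1 hit [-]
  13 | W B0 → L0 hit [D]
  14 | R B1 → L1 miss [-]

WB = [1, 0, 2, 3, 1]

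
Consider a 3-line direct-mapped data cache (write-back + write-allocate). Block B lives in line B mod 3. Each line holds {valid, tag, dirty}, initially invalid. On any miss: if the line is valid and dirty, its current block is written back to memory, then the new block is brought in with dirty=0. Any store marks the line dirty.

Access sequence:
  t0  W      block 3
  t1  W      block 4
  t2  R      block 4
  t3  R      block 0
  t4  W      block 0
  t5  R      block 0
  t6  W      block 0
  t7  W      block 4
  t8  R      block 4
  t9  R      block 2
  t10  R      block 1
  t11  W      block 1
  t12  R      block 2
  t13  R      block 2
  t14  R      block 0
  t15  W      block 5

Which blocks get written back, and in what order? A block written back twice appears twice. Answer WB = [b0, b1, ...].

0: W B3 → L0 miss [D]
1: W B4 → L1 miss [D]
2: R B4 → L1 hit [D]
3: R B0 → L0 miss wb→B3 [-]
4: W B0 → L0 hit [D]
5: R B0 → L0 hit [D]
6: W B0 → L0 hit [D]
7: W B4 → L1 hit [D]
8: R B4 → L1 hit [D]
9: R B2 → L2 miss [-]
10: R B1 → L1 miss wb→B4 [-]
11: W B1 → L1 hit [D]
12: R B2 → L2 hit [-]
13: R B2 → L2 hit [-]
14: R B0 → L0 hit [D]
15: W B5 → L2 miss [D]

WB = [3, 4]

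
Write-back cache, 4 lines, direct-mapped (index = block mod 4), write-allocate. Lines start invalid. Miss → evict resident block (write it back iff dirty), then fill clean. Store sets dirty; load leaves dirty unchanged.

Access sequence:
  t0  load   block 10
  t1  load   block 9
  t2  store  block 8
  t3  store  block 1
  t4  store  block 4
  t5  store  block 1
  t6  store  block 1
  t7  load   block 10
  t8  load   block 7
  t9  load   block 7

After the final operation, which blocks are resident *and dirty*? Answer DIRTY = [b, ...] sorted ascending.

DIRTY = [1, 4]

0: R B10 → L2 miss [-]
1: R B9 → L1 miss [-]
2: W B8 → L0 miss [D]
3: W B1 → L1 miss [D]
4: W B4 → L0 miss wb→B8 [D]
5: W B1 → L1 hit [D]
6: W B1 → L1 hit [D]
7: R B10 → L2 hit [-]
8: R B7 → L3 miss [-]
9: R B7 → L3 hit [-]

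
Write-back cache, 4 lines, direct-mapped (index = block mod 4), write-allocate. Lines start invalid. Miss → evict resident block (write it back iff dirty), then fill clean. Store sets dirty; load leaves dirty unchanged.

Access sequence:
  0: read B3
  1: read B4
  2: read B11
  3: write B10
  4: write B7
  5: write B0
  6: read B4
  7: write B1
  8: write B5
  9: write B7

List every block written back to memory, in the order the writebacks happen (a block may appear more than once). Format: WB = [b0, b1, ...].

WB = [0, 1]

  0 | R B3 → L3 miss [-]
  1 | R B4 → L0 miss [-]
  2 | R B11 → L3 miss [-]
  3 | W B10 → L2 miss [D]
  4 | W B7 → L3 miss [D]
  5 | W B0 → L0 miss [D]
  6 | R B4 → L0 miss wb→B0 [-]
  7 | W B1 → L1 miss [D]
  8 | W B5 → L1 miss wb→B1 [D]
  9 | W B7 → L3 hit [D]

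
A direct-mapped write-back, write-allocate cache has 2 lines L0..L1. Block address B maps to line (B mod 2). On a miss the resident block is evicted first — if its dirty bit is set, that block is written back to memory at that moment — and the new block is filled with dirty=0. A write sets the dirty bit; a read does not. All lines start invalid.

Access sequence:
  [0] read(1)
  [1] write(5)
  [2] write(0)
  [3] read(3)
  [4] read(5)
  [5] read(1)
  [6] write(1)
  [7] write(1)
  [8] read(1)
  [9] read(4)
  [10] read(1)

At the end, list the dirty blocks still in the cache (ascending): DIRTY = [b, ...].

0: R B1 → L1 miss [-]
1: W B5 → L1 miss [D]
2: W B0 → L0 miss [D]
3: R B3 → L1 miss wb→B5 [-]
4: R B5 → L1 miss [-]
5: R B1 → L1 miss [-]
6: W B1 → L1 hit [D]
7: W B1 → L1 hit [D]
8: R B1 → L1 hit [D]
9: R B4 → L0 miss wb→B0 [-]
10: R B1 → L1 hit [D]

DIRTY = [1]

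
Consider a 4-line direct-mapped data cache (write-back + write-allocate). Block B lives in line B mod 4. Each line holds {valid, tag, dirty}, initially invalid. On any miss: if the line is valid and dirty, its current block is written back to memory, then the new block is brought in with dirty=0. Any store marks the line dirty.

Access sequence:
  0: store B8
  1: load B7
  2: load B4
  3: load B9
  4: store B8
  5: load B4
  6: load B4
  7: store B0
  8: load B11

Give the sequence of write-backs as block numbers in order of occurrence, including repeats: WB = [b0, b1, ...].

0: W B8 → L0 miss [D]
1: R B7 → L3 miss [-]
2: R B4 → L0 miss wb→B8 [-]
3: R B9 → L1 miss [-]
4: W B8 → L0 miss [D]
5: R B4 → L0 miss wb→B8 [-]
6: R B4 → L0 hit [-]
7: W B0 → L0 miss [D]
8: R B11 → L3 miss [-]

WB = [8, 8]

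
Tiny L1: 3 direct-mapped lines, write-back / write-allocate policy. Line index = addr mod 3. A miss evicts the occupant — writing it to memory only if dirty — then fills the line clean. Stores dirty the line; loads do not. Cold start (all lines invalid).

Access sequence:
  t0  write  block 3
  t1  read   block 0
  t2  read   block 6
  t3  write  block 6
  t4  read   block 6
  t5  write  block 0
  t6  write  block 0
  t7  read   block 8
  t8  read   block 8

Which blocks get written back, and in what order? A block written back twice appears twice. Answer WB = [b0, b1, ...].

WB = [3, 6]

  0 | W B3 → L0 miss [D]
  1 | R B0 → L0 miss wb→B3 [-]
  2 | R B6 → L0 miss [-]
  3 | W B6 → L0 hit [D]
  4 | R B6 → L0 hit [D]
  5 | W B0 → L0 miss wb→B6 [D]
  6 | W B0 → L0 hit [D]
  7 | R B8 → L2 miss [-]
  8 | R B8 → L2 hit [-]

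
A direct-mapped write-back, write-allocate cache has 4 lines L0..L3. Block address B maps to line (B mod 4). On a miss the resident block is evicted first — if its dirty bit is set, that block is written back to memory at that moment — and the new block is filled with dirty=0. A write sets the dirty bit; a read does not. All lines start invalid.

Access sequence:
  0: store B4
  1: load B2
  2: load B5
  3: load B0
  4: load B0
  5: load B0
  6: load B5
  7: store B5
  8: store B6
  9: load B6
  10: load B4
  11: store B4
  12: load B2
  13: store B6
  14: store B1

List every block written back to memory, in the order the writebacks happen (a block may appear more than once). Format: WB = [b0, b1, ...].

  0 | W B4 → L0 miss [D]
  1 | R B2 → L2 miss [-]
  2 | R B5 → L1 miss [-]
  3 | R B0 → L0 miss wb→B4 [-]
  4 | R B0 → L0 hit [-]
  5 | R B0 → L0 hit [-]
  6 | R B5 → L1 hit [-]
  7 | W B5 → L1 hit [D]
  8 | W B6 → L2 miss [D]
  9 | R B6 → L2 hit [D]
  10 | R B4 → L0 miss [-]
  11 | W B4 → L0 hit [D]
  12 | R B2 → L2 miss wb→B6 [-]
  13 | W B6 → L2 miss [D]
  14 | W B1 → L1 miss wb→B5 [D]

WB = [4, 6, 5]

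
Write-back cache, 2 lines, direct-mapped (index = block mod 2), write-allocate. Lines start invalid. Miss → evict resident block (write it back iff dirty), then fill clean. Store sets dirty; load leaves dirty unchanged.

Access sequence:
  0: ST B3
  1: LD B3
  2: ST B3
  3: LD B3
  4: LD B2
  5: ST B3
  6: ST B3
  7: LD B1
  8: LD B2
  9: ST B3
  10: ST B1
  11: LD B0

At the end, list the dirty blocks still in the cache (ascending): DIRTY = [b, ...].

DIRTY = [1]

0: W B3 → L1 miss [D]
1: R B3 → L1 hit [D]
2: W B3 → L1 hit [D]
3: R B3 → L1 hit [D]
4: R B2 → L0 miss [-]
5: W B3 → L1 hit [D]
6: W B3 → L1 hit [D]
7: R B1 → L1 miss wb→B3 [-]
8: R B2 → L0 hit [-]
9: W B3 → L1 miss [D]
10: W B1 → L1 miss wb→B3 [D]
11: R B0 → L0 miss [-]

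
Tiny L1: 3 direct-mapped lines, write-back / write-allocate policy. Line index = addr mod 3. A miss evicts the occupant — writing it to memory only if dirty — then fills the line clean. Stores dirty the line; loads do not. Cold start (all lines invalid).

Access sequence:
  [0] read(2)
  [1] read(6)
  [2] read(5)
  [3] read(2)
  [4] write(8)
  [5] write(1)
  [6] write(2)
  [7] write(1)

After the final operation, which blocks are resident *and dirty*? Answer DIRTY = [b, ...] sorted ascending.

DIRTY = [1, 2]

  0 | R B2 → L2 miss [-]
  1 | R B6 → L0 miss [-]
  2 | R B5 → L2 miss [-]
  3 | R B2 → L2 miss [-]
  4 | W B8 → L2 miss [D]
  5 | W B1 → L1 miss [D]
  6 | W B2 → L2 miss wb→B8 [D]
  7 | W B1 → L1 hit [D]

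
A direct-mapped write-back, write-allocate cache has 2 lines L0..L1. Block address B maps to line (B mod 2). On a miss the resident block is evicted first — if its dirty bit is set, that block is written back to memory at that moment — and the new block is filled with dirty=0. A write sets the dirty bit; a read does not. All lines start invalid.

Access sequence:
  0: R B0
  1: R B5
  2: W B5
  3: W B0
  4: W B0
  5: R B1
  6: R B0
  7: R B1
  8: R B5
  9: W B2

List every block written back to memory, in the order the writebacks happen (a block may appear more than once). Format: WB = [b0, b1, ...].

WB = [5, 0]

  0 | R B0 → L0 miss [-]
  1 | R B5 → L1 miss [-]
  2 | W B5 → L1 hit [D]
  3 | W B0 → L0 hit [D]
  4 | W B0 → L0 hit [D]
  5 | R B1 → L1 miss wb→B5 [-]
  6 | R B0 → L0 hit [D]
  7 | R B1 → L1 hit [-]
  8 | R B5 → L1 miss [-]
  9 | W B2 → L0 miss wb→B0 [D]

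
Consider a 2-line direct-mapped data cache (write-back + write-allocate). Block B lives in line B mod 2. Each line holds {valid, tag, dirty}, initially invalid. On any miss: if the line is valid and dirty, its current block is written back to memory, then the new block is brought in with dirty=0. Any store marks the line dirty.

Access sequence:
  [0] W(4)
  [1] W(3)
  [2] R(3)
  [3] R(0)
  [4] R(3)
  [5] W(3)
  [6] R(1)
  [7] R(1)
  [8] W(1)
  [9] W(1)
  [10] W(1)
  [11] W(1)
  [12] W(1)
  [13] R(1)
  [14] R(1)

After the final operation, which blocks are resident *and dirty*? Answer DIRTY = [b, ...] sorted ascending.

DIRTY = [1]

0: W B4 -> L0 miss  d=D]
1: W B3 -> L1 miss  d=D]
2: R B3 -> L1 hit  d=D]
3: R B0 -> L0 miss wb->B4  d=-]
4: R B3 -> L1 hit  d=D]
5: W B3 -> L1 hit  d=D]
6: R B1 -> L1 miss wb->B3  d=-]
7: R B1 -> L1 hit  d=-]
8: W B1 -> L1 hit  d=D]
9: W B1 -> L1 hit  d=D]
10: W B1 -> L1 hit  d=D]
11: W B1 -> L1 hit  d=D]
12: W B1 -> L1 hit  d=D]
13: R B1 -> L1 hit  d=D]
14: R B1 -> L1 hit  d=D]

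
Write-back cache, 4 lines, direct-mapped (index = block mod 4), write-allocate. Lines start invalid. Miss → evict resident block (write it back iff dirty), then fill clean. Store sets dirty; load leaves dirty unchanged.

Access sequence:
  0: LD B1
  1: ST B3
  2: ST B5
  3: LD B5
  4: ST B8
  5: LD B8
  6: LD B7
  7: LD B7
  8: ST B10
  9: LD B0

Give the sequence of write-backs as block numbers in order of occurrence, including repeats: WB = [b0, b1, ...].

WB = [3, 8]

0: R B1 → L1 miss [-]
1: W B3 → L3 miss [D]
2: W B5 → L1 miss [D]
3: R B5 → L1 hit [D]
4: W B8 → L0 miss [D]
5: R B8 → L0 hit [D]
6: R B7 → L3 miss wb→B3 [-]
7: R B7 → L3 hit [-]
8: W B10 → L2 miss [D]
9: R B0 → L0 miss wb→B8 [-]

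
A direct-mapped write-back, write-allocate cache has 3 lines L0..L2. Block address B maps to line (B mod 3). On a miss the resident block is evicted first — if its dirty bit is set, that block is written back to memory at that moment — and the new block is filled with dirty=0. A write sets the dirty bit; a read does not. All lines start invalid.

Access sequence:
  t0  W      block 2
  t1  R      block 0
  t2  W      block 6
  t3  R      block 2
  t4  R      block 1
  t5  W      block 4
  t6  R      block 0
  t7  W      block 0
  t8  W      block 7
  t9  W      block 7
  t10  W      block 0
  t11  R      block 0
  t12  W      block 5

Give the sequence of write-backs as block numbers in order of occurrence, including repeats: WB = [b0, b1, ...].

0: W B2 → L2 miss [D]
1: R B0 → L0 miss [-]
2: W B6 → L0 miss [D]
3: R B2 → L2 hit [D]
4: R B1 → L1 miss [-]
5: W B4 → L1 miss [D]
6: R B0 → L0 miss wb→B6 [-]
7: W B0 → L0 hit [D]
8: W B7 → L1 miss wb→B4 [D]
9: W B7 → L1 hit [D]
10: W B0 → L0 hit [D]
11: R B0 → L0 hit [D]
12: W B5 → L2 miss wb→B2 [D]

WB = [6, 4, 2]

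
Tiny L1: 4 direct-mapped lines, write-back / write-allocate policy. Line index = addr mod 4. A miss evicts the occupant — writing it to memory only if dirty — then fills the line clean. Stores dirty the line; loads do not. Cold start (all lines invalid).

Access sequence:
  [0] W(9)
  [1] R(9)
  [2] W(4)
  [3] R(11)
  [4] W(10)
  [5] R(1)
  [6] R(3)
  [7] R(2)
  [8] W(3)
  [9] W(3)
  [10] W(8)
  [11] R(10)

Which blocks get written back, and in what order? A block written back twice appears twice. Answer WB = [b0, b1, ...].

WB = [9, 10, 4]

  0 | W B9 → L1 miss [D]
  1 | R B9 → L1 hit [D]
  2 | W B4 → L0 miss [D]
  3 | R B11 → L3 miss [-]
  4 | W B10 → L2 miss [D]
  5 | R B1 → L1 miss wb→B9 [-]
  6 | R B3 → L3 miss [-]
  7 | R B2 → L2 miss wb→B10 [-]
  8 | W B3 → L3 hit [D]
  9 | W B3 → L3 hit [D]
  10 | W B8 → L0 miss wb→B4 [D]
  11 | R B10 → L2 miss [-]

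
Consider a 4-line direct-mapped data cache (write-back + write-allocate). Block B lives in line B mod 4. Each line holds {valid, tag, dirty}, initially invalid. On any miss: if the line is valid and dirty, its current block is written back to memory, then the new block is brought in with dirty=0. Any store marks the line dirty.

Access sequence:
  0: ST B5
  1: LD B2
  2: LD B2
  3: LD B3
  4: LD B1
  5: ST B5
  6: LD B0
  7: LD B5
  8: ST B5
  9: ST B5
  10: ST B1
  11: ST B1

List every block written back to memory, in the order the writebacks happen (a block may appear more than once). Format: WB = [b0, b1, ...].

WB = [5, 5]

  0 | W B5 → L1 miss [D]
  1 | R B2 → L2 miss [-]
  2 | R B2 → L2 hit [-]
  3 | R B3 → L3 miss [-]
  4 | R B1 → L1 miss wb→B5 [-]
  5 | W B5 → L1 miss [D]
  6 | R B0 → L0 miss [-]
  7 | R B5 → L1 hit [D]
  8 | W B5 → L1 hit [D]
  9 | W B5 → L1 hit [D]
  10 | W B1 → L1 miss wb→B5 [D]
  11 | W B1 → L1 hit [D]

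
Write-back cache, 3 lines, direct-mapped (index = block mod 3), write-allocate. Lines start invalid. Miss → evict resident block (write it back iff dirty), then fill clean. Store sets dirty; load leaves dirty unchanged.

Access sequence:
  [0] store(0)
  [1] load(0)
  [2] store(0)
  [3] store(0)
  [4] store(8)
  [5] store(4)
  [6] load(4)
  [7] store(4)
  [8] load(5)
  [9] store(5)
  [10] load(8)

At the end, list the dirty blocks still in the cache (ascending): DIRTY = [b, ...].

DIRTY = [0, 4]

0: W B0 -> L0 miss  d=D]
1: R B0 -> L0 hit  d=D]
2: W B0 -> L0 hit  d=D]
3: W B0 -> L0 hit  d=D]
4: W B8 -> L2 miss  d=D]
5: W B4 -> L1 miss  d=D]
6: R B4 -> L1 hit  d=D]
7: W B4 -> L1 hit  d=D]
8: R B5 -> L2 miss wb->B8  d=-]
9: W B5 -> L2 hit  d=D]
10: R B8 -> L2 miss wb->B5  d=-]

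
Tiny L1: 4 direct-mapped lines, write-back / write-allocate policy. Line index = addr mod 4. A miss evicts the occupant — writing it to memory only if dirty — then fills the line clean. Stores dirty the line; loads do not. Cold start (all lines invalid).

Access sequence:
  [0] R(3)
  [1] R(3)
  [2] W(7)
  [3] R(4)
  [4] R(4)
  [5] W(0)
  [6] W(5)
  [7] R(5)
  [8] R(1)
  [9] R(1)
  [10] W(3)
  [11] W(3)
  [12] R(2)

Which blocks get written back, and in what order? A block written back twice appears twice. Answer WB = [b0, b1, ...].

  0 | R B3 → L3 miss [-]
  1 | R B3 → L3 hit [-]
  2 | W B7 → L3 miss [D]
  3 | R B4 → L0 miss [-]
  4 | R B4 → L0 hit [-]
  5 | W B0 → L0 miss [D]
  6 | W B5 → L1 miss [D]
  7 | R B5 → L1 hit [D]
  8 | R B1 → L1 miss wb→B5 [-]
  9 | R B1 → L1 hit [-]
  10 | W B3 → L3 miss wb→B7 [D]
  11 | W B3 → L3 hit [D]
  12 | R B2 → L2 miss [-]

WB = [5, 7]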